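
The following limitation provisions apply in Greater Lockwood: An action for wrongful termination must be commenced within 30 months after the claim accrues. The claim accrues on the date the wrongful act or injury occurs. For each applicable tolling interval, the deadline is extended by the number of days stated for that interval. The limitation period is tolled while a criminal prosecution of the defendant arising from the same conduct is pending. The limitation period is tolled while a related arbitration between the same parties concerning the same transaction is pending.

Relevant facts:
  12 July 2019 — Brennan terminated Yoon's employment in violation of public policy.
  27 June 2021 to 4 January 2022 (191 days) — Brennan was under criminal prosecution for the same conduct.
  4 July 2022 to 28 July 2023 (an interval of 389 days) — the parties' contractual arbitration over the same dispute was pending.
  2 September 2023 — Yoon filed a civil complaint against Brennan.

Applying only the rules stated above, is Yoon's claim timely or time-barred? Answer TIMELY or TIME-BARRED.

TIME-BARRED

The limitation period began to run on 12 July 2019.
30 months from 12 July 2019 is 12 January 2022.
Because the pending criminal prosecution ran from 27 June 2021 to 4 January 2022, the deadline is extended by 191 days to 22 July 2022.
Because the pending related arbitration ran from 4 July 2022 to 28 July 2023, the deadline is extended by 389 days to 15 August 2023.
The 2 September 2023 filing falls after the 15 August 2023 deadline; the claim is time-barred.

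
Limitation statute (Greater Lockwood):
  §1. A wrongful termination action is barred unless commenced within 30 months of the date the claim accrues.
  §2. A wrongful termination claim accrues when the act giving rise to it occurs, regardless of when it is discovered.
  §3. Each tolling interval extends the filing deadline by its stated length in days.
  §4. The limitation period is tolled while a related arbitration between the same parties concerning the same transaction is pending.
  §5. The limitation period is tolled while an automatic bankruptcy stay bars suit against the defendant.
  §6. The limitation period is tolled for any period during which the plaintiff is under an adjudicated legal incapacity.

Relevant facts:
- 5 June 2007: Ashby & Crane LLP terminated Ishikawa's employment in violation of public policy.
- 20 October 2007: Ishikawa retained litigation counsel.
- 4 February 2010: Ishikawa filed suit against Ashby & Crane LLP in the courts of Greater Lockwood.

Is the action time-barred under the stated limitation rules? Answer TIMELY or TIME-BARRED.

TIME-BARRED

The limitation period began to run on 5 June 2007.
The untolled deadline — 30 months after 5 June 2007 — is 5 December 2009.
Nothing else in the chronology tolls or restarts the period.
Ishikawa filed on 4 February 2010, after the 5 December 2009 deadline, so the action is time-barred.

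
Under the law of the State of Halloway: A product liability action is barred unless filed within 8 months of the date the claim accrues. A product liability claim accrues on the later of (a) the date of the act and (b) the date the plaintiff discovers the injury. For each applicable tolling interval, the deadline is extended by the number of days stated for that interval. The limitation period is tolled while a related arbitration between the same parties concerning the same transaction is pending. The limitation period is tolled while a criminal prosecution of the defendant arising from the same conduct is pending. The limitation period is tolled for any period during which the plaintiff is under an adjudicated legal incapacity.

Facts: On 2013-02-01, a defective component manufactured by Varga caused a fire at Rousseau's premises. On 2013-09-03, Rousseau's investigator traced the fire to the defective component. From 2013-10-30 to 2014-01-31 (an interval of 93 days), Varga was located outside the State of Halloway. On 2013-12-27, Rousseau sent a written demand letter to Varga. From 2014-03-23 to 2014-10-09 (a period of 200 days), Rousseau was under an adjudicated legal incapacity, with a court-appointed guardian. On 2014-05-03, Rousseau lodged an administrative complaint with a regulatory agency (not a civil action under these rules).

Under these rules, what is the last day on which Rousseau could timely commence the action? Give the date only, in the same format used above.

Taking the later of the act (2013-02-01) and discovery (2013-09-03), the claim accrued on 2013-09-03.
Adding the 8 months base period to 2013-09-03 gives a deadline of 2014-05-03, before any tolling.
Because the plaintiff's legal incapacity ran from 2014-03-23 to 2014-10-09, the deadline is extended by 200 days to 2014-11-19.
The defendant's absence from the jurisdiction from 2013-10-30 to 2014-01-31 does not toll the period, because no stated rule makes the defendant's absence a tolling event.
The other events in the timeline have no effect on the limitation period under the stated rules.

2014-11-19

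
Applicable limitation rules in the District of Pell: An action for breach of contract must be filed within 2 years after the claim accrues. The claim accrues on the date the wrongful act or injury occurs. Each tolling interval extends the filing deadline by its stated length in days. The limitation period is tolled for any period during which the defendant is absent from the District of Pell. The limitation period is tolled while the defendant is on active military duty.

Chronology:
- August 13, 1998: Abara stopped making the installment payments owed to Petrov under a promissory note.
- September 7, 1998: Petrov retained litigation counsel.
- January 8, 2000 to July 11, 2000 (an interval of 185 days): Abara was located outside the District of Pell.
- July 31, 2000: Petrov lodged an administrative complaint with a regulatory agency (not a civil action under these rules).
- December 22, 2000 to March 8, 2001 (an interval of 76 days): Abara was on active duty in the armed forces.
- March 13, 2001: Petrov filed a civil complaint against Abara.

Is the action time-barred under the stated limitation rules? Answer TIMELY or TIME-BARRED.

The claim accrued on August 13, 1998, when the wrongful act occurred.
The untolled deadline — 2 years after August 13, 1998 — is August 13, 2000.
The defendant's absence from the jurisdiction from January 8, 2000 to July 11, 2000 tolled the period for 185 days, extending the deadline to February 14, 2001.
The period was tolled for 76 days by the defendant's active military service (December 22, 2000 to March 8, 2001), pushing the deadline to May 1, 2001.
Nothing else in the chronology tolls or restarts the period.
Petrov filed on March 13, 2001, before the May 1, 2001 deadline, so the action is timely.

TIMELY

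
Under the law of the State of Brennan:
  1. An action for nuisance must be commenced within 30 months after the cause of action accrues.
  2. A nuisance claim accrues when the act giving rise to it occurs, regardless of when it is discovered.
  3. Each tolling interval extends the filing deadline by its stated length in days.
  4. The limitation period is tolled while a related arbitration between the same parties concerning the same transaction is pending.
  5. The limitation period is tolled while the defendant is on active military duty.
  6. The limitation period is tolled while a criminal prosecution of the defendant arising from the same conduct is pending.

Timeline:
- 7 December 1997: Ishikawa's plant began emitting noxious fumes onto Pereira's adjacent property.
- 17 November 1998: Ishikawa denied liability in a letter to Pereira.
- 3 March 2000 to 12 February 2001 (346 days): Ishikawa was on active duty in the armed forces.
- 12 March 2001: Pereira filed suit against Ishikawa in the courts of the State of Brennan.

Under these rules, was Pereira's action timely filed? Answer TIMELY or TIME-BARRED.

TIMELY

The claim accrued on 7 December 1997, when the wrongful act occurred.
30 months from 7 December 1997 is 7 June 2000.
Because the defendant's active military service ran from 3 March 2000 to 12 February 2001, the deadline is extended by 346 days to 19 May 2001.
The other events in the timeline have no effect on the limitation period under the stated rules.
Filing on 12 March 2001 beat the 19 May 2001 deadline — the action is timely.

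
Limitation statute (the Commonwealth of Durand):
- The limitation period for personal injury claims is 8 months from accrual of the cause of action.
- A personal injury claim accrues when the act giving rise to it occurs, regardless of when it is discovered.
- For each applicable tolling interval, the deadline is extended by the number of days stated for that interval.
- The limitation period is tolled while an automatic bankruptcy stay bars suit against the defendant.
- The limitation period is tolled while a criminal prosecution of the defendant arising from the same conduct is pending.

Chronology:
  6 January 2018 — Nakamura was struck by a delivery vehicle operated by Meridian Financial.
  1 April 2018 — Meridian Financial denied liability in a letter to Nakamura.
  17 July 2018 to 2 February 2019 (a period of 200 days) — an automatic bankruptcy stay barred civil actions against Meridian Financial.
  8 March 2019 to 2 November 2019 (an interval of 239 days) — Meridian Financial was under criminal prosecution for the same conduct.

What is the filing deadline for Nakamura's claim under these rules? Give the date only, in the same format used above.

19 November 2019

The limitation period began to run on 6 January 2018.
Adding the 8 months base period to 6 January 2018 gives a deadline of 6 September 2018, before any tolling.
The period was tolled for 200 days by the automatic bankruptcy stay (17 July 2018 to 2 February 2019), pushing the deadline to 25 March 2019.
Because the pending criminal prosecution ran from 8 March 2019 to 2 November 2019, the deadline is extended by 239 days to 19 November 2019.
None of the other events listed affects the running of the period under the stated rules.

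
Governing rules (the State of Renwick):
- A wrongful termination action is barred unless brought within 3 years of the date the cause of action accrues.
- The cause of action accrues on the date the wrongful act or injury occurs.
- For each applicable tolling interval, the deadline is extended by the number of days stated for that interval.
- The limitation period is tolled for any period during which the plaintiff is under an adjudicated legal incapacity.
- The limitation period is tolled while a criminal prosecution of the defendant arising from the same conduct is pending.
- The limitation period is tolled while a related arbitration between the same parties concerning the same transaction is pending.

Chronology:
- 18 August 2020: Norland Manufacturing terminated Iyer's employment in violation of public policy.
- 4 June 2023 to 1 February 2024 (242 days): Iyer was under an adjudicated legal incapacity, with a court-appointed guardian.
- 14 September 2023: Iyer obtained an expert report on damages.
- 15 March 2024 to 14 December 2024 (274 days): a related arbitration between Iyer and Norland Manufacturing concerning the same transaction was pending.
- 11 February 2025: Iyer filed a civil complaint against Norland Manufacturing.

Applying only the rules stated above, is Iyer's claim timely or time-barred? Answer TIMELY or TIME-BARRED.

The cause of action accrued on 18 August 2020, the date of the act.
Adding the 3 years base period to 18 August 2020 gives a deadline of 18 August 2023, before any tolling.
Because the plaintiff's legal incapacity ran from 4 June 2023 to 1 February 2024, the deadline is extended by 242 days to 16 April 2024.
The period was tolled for 274 days by the pending related arbitration (15 March 2024 to 14 December 2024), pushing the deadline to 15 January 2025.
Nothing else in the chronology tolls or restarts the period.
The 11 February 2025 filing falls after the 15 January 2025 deadline; the claim is time-barred.

TIME-BARRED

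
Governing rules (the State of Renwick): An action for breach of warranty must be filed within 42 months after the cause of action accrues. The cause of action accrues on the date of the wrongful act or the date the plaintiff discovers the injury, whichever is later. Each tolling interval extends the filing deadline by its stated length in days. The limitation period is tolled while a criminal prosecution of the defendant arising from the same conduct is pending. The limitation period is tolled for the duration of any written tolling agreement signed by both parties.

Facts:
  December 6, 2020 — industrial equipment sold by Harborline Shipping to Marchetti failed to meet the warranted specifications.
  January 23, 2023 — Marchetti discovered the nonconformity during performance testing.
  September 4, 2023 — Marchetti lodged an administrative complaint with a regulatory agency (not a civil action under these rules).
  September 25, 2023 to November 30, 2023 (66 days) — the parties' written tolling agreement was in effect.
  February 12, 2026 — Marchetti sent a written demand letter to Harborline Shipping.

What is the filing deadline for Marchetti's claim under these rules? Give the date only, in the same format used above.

September 27, 2026

Because discovery on January 23, 2023 post-dates the December 6, 2020 act, accrual under the later-of rule falls on January 23, 2023.
42 months from January 23, 2023 is July 23, 2026.
Because the written tolling agreement ran from September 25, 2023 to November 30, 2023, the deadline is extended by 66 days to September 27, 2026.
Nothing else in the chronology tolls or restarts the period.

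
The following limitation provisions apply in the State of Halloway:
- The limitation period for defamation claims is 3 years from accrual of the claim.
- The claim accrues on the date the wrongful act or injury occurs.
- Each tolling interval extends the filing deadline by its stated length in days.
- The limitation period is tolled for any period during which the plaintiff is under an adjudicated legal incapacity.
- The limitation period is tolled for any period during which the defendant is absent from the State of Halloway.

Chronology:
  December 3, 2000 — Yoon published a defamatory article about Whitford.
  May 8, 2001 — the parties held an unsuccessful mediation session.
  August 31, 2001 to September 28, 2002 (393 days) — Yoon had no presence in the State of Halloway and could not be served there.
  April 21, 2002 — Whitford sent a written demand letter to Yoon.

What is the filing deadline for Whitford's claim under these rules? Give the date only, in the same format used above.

The claim accrued on December 3, 2000, when the wrongful act occurred.
The untolled deadline — 3 years after December 3, 2000 — is December 3, 2003.
The defendant's absence from the jurisdiction from August 31, 2001 to September 28, 2002 tolled the period for 393 days, extending the deadline to December 30, 2004.
Nothing else in the chronology tolls or restarts the period.

December 30, 2004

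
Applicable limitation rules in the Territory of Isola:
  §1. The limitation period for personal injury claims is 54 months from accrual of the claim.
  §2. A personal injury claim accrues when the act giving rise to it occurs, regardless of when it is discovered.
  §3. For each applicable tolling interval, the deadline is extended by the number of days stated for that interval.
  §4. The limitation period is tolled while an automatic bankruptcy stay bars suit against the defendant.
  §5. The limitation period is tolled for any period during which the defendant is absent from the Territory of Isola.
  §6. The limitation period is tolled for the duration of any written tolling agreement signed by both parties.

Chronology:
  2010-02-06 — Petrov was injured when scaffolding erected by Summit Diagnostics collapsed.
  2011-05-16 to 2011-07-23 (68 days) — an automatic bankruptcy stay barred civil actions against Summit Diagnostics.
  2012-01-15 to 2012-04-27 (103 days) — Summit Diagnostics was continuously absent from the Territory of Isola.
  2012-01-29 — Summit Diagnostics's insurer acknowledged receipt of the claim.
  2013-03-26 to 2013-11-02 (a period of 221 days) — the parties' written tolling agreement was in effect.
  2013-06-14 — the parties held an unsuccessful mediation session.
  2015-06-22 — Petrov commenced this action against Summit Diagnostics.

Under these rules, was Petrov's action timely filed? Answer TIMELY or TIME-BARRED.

TIMELY

The limitation period began to run on 2010-02-06.
Adding the 54 months base period to 2010-02-06 gives a deadline of 2014-08-06, before any tolling.
The automatic bankruptcy stay from 2011-05-16 to 2011-07-23 tolled the period for 68 days, extending the deadline to 2014-10-13.
The defendant's absence from the jurisdiction from 2012-01-15 to 2012-04-27 tolled the period for 103 days, extending the deadline to 2015-01-24.
The period was tolled for 221 days by the written tolling agreement (2013-03-26 to 2013-11-02), pushing the deadline to 2015-09-02.
The other events in the timeline have no effect on the limitation period under the stated rules.
Filing on 2015-06-22 beat the 2015-09-02 deadline — the action is timely.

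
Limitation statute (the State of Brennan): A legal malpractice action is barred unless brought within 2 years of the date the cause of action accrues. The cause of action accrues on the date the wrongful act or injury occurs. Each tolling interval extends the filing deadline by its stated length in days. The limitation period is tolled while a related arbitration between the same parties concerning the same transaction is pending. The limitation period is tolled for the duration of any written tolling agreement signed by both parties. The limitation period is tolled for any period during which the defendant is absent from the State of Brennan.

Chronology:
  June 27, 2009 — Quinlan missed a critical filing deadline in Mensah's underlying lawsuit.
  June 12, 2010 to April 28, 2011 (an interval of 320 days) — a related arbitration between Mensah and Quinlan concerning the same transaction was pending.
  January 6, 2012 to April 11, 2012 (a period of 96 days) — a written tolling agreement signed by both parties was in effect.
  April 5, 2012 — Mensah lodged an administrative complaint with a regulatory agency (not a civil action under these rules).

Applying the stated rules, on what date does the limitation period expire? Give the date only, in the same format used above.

August 16, 2012

The claim accrued on June 27, 2009, when the wrongful act occurred.
2 years from June 27, 2009 is June 27, 2011.
Because the pending related arbitration ran from June 12, 2010 to April 28, 2011, the deadline is extended by 320 days to May 12, 2012.
Because the written tolling agreement ran from January 6, 2012 to April 11, 2012, the deadline is extended by 96 days to August 16, 2012.
Nothing else in the chronology tolls or restarts the period.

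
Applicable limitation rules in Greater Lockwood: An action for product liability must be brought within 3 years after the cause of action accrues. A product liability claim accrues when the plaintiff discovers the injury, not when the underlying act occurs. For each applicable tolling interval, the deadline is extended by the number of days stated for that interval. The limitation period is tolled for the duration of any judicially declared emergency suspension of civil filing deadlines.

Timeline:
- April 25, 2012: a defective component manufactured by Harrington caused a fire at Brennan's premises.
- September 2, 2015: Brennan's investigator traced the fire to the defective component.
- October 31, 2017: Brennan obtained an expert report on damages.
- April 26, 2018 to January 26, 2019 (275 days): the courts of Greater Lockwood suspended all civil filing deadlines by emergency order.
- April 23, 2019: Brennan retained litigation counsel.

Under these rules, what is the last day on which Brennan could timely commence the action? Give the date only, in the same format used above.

June 4, 2019

Accrual is tied to discovery, so the period began on September 2, 2015 rather than on April 25, 2012 when the act occurred.
3 years from September 2, 2015 is September 2, 2018.
The period was tolled for 275 days by the emergency suspension of filing deadlines (April 26, 2018 to January 26, 2019), pushing the deadline to June 4, 2019.
Nothing else in the chronology tolls or restarts the period.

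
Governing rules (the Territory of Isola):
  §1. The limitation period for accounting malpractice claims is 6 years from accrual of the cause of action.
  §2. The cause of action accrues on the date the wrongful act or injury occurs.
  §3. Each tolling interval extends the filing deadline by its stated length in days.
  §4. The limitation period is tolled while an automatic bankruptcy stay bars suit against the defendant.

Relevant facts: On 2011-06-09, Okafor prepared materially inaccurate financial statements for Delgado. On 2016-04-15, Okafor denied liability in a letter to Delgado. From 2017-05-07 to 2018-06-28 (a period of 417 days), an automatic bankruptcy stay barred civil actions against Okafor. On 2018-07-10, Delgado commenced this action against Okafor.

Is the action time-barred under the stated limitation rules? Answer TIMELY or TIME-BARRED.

TIMELY

The cause of action accrued on 2011-06-09, the date of the act.
6 years from 2011-06-09 is 2017-06-09.
The period was tolled for 417 days by the automatic bankruptcy stay (2017-05-07 to 2018-06-28), pushing the deadline to 2018-07-31.
The other events in the timeline have no effect on the limitation period under the stated rules.
Delgado filed on 2018-07-10, before the 2018-07-31 deadline, so the action is timely.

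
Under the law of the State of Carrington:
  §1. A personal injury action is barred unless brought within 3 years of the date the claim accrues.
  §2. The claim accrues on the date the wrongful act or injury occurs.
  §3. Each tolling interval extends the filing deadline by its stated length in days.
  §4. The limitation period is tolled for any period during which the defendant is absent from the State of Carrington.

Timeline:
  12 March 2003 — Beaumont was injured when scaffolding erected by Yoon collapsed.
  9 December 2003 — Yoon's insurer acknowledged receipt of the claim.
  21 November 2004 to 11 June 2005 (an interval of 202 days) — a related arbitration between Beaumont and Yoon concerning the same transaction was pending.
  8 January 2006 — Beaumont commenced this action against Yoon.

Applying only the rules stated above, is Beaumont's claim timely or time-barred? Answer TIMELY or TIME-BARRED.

TIMELY

The limitation period began to run on 12 March 2003.
Adding the 3 years base period to 12 March 2003 gives a deadline of 12 March 2006, before any tolling.
Although a pending arbitration ran from 21 November 2004 to 11 June 2005, the stated rules do not make that a tolling event, so it is disregarded.
None of the other events listed affects the running of the period under the stated rules.
Filing on 8 January 2006 beat the 12 March 2006 deadline — the action is timely.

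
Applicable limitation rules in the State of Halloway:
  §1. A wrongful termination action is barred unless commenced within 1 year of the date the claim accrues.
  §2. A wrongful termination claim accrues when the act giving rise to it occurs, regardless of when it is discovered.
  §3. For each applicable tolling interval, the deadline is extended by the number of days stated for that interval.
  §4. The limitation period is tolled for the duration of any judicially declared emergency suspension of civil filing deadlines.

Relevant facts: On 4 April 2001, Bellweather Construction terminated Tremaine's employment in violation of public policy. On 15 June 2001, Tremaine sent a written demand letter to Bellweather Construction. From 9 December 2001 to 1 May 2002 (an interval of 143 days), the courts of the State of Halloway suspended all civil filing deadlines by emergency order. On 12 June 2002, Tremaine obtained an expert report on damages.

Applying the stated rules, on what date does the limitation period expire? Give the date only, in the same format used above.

25 August 2002

The claim accrued on 4 April 2001, the date of the act.
The untolled deadline — 1 year after 4 April 2001 — is 4 April 2002.
The period was tolled for 143 days by the emergency suspension of filing deadlines (9 December 2001 to 1 May 2002), pushing the deadline to 25 August 2002.
The other events in the timeline have no effect on the limitation period under the stated rules.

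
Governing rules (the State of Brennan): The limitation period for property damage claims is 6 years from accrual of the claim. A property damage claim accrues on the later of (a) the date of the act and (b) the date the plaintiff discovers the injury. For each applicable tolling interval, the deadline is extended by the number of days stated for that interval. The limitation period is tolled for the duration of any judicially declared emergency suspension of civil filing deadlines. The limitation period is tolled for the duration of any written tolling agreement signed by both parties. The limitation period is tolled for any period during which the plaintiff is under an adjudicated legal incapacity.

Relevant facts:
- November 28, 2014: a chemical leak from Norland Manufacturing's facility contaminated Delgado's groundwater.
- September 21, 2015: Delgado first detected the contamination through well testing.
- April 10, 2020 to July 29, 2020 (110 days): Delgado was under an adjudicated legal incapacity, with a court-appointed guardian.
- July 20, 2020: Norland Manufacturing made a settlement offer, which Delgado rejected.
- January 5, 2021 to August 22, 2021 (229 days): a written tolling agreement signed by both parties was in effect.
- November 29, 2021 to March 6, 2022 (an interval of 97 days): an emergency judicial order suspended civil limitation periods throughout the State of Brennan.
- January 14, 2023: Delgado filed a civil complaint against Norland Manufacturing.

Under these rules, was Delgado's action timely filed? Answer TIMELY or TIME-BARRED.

The claim accrued on September 21, 2015 — the later of the November 28, 2014 act and the September 21, 2015 discovery.
The untolled deadline — 6 years after September 21, 2015 — is September 21, 2021.
Because the plaintiff's legal incapacity ran from April 10, 2020 to July 29, 2020, the deadline is extended by 110 days to January 9, 2022.
Because the written tolling agreement ran from January 5, 2021 to August 22, 2021, the deadline is extended by 229 days to August 26, 2022.
Because the emergency suspension of filing deadlines ran from November 29, 2021 to March 6, 2022, the deadline is extended by 97 days to December 1, 2022.
None of the other events listed affects the running of the period under the stated rules.
The January 14, 2023 filing falls after the December 1, 2022 deadline; the claim is time-barred.

TIME-BARRED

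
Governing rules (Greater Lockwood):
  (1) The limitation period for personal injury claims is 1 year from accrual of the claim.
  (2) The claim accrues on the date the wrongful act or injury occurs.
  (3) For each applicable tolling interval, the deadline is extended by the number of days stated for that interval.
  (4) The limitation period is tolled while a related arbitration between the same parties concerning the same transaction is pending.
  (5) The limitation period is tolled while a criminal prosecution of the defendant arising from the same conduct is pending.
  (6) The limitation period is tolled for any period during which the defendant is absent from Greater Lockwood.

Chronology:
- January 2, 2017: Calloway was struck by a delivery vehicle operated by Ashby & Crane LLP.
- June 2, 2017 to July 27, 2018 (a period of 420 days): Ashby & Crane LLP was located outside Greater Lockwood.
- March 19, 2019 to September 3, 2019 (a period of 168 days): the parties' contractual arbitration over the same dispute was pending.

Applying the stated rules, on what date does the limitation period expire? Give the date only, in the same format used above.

February 26, 2019

The claim accrued on January 2, 2017, the date of the act.
The untolled deadline — 1 year after January 2, 2017 — is January 2, 2018.
The defendant's absence from the jurisdiction from June 2, 2017 to July 27, 2018 tolled the period for 420 days, extending the deadline to February 26, 2019.
The pending related arbitration from March 19, 2019 to September 3, 2019 began after the period had already run on February 26, 2019, so it has no tolling effect.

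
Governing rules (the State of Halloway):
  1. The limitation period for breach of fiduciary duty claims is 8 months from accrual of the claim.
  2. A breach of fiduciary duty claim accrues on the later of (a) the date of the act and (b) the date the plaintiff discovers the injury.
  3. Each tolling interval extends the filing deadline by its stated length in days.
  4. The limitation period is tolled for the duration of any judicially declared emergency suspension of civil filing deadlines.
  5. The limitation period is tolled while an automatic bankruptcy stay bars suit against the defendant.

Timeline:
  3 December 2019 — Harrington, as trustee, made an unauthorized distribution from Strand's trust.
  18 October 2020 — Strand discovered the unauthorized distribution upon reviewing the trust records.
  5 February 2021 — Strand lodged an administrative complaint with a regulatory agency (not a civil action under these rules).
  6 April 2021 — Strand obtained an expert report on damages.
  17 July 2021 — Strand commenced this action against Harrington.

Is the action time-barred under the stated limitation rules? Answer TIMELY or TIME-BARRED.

TIME-BARRED

Taking the later of the act (3 December 2019) and discovery (18 October 2020), the claim accrued on 18 October 2020.
8 months from 18 October 2020 is 18 June 2021.
Nothing else in the chronology tolls or restarts the period.
Filing on 17 July 2021 missed the 18 June 2021 deadline — the action is time-barred.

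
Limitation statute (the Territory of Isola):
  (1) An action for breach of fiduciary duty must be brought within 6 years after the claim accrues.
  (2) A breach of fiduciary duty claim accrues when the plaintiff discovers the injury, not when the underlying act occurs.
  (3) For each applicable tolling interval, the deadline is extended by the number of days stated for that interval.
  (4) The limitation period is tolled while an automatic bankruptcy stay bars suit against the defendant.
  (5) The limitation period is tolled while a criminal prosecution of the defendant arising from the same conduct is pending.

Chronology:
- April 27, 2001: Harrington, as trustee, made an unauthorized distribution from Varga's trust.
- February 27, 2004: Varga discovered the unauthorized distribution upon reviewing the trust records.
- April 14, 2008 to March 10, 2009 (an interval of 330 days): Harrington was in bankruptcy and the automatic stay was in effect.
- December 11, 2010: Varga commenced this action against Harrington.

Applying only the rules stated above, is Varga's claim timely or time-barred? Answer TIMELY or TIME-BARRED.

TIMELY

The claim did not accrue until Varga discovered the injury on February 27, 2004; the April 27, 2001 act date does not start the clock under the stated rule.
Adding the 6 years base period to February 27, 2004 gives a deadline of February 27, 2010, before any tolling.
Because the automatic bankruptcy stay ran from April 14, 2008 to March 10, 2009, the deadline is extended by 330 days to January 23, 2011.
The December 11, 2010 filing precedes the January 23, 2011 deadline; the claim is timely.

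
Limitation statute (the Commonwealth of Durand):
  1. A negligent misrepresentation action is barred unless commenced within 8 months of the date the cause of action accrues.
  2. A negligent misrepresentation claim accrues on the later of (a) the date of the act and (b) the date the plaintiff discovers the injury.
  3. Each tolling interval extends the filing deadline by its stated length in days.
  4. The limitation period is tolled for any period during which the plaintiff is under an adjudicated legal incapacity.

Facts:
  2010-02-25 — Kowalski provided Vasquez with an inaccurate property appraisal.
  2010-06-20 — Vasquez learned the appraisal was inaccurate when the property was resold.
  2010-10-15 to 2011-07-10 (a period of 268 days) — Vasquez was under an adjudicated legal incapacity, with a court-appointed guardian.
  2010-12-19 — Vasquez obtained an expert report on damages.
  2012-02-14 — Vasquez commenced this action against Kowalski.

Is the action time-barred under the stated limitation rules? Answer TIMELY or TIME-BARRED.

TIME-BARRED

Because discovery on 2010-06-20 post-dates the 2010-02-25 act, accrual under the later-of rule falls on 2010-06-20.
8 months from 2010-06-20 is 2011-02-20.
The period was tolled for 268 days by the plaintiff's legal incapacity (2010-10-15 to 2011-07-10), pushing the deadline to 2011-11-15.
None of the other events listed affects the running of the period under the stated rules.
Filing on 2012-02-14 missed the 2011-11-15 deadline — the action is time-barred.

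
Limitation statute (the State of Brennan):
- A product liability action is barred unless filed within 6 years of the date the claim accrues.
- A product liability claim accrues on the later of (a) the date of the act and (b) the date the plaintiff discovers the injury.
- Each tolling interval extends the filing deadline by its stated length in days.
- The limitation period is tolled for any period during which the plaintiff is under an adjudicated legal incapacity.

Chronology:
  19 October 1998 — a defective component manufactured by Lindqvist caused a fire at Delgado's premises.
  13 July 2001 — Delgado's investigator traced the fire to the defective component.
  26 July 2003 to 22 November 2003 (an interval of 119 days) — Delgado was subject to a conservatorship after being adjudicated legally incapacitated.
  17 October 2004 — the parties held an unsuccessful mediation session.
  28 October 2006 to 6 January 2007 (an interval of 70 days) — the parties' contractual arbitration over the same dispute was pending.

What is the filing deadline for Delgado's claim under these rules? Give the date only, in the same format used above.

9 November 2007

Taking the later of the act (19 October 1998) and discovery (13 July 2001), the claim accrued on 13 July 2001.
The untolled deadline — 6 years after 13 July 2001 — is 13 July 2007.
Because the plaintiff's legal incapacity ran from 26 July 2003 to 22 November 2003, the deadline is extended by 119 days to 9 November 2007.
Although a pending arbitration ran from 28 October 2006 to 6 January 2007, the stated rules do not make that a tolling event, so it is disregarded.
None of the other events listed affects the running of the period under the stated rules.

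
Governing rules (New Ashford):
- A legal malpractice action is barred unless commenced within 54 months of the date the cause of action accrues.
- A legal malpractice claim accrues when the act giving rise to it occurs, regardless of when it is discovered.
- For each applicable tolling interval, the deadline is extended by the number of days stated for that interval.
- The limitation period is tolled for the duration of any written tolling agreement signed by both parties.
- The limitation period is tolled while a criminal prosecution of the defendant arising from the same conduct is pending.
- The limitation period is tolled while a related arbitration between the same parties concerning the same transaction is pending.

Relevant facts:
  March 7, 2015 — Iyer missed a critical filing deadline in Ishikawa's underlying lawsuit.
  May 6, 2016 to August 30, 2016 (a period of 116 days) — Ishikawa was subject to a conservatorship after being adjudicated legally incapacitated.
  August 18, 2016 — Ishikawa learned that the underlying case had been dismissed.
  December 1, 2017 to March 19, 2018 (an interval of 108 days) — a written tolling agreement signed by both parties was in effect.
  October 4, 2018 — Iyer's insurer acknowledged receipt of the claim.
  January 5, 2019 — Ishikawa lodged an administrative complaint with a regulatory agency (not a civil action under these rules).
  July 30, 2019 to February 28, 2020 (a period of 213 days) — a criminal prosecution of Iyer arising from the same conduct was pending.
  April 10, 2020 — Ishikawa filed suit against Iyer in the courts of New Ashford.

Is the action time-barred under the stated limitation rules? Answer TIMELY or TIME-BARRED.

TIMELY

Accrual is governed by the date of the act, so the period began to run on March 7, 2015; the later discovery on August 18, 2016 is irrelevant under the stated rule.
The untolled deadline — 54 months after March 7, 2015 — is September 7, 2019.
The period was tolled for 108 days by the written tolling agreement (December 1, 2017 to March 19, 2018), pushing the deadline to December 24, 2019.
The pending criminal prosecution from July 30, 2019 to February 28, 2020 tolled the period for 213 days, extending the deadline to July 24, 2020.
The plaintiff's legal incapacity from May 6, 2016 to August 30, 2016 does not toll the period, because no stated rule makes the plaintiff's incapacity a tolling event.
The other events in the timeline have no effect on the limitation period under the stated rules.
The April 10, 2020 filing precedes the July 24, 2020 deadline; the claim is timely.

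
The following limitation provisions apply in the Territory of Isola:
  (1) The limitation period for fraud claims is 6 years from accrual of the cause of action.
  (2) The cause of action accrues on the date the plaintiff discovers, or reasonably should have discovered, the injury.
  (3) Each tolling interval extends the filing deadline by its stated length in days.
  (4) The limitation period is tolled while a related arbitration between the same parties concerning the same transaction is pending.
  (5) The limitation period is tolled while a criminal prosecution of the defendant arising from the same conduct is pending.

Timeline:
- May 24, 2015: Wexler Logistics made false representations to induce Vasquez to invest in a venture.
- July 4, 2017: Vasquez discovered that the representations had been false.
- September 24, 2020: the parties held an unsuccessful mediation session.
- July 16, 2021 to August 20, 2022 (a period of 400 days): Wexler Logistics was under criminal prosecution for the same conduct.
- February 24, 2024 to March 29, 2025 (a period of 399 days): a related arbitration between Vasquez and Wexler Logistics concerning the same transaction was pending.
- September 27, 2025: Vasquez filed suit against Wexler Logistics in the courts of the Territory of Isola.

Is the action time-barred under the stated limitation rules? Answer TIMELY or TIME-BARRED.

TIME-BARRED

The claim did not accrue until Vasquez discovered the injury on July 4, 2017; the May 24, 2015 act date does not start the clock under the stated rule.
The untolled deadline — 6 years after July 4, 2017 — is July 4, 2023.
The pending criminal prosecution from July 16, 2021 to August 20, 2022 tolled the period for 400 days, extending the deadline to August 7, 2024.
The period was tolled for 399 days by the pending related arbitration (February 24, 2024 to March 29, 2025), pushing the deadline to September 10, 2025.
The other events in the timeline have no effect on the limitation period under the stated rules.
Vasquez filed on September 27, 2025, after the September 10, 2025 deadline, so the action is time-barred.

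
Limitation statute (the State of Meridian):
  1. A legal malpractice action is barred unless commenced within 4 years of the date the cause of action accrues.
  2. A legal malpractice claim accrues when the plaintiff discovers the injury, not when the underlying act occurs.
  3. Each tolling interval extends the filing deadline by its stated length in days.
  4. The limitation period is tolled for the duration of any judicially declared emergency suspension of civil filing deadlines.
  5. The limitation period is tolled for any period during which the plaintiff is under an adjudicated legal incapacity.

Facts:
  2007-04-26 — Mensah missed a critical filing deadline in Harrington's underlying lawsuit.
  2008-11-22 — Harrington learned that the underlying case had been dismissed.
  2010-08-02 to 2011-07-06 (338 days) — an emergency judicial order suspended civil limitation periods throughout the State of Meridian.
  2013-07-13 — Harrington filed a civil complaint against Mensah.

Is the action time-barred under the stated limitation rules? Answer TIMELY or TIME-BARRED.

Under the discovery rule, the claim accrued on 2008-11-22, when Harrington discovered the injury — not on the 2007-04-26 date of the underlying act.
4 years from 2008-11-22 is 2012-11-22.
The period was tolled for 338 days by the emergency suspension of filing deadlines (2010-08-02 to 2011-07-06), pushing the deadline to 2013-10-26.
The 2013-07-13 filing precedes the 2013-10-26 deadline; the claim is timely.

TIMELY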